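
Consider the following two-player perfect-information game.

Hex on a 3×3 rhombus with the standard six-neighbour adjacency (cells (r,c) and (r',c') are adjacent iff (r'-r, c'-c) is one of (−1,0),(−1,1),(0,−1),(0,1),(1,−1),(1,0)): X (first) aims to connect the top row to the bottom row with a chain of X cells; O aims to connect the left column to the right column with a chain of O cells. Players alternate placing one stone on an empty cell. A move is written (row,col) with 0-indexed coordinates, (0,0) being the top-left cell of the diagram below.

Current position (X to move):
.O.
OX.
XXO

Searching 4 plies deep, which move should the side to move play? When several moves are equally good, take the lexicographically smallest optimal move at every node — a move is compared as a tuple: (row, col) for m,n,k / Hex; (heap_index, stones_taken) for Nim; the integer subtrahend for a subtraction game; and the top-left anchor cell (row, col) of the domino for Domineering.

X's best at [.O./OX./XXO]: (0,2)

ply 1, X at .O./OX./XXO | (0,0)=-1→XO./OX./XXO; (0,2)=+1→.OX/OX./XXO*; (1,2)=-1→.O./OXX/XXO
ply 2: .OX/OX./XXO is terminal -1 (O); from .O./OX./XXO depth 4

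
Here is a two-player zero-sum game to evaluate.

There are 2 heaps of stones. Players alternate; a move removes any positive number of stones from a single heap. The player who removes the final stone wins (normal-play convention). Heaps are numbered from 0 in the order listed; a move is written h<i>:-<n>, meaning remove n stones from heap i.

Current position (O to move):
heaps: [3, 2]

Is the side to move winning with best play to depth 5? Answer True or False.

O winning at [(3,2)]: True

ply 1, O at (3,2) | h0:-1=+1→(2,2)*; h0:-2=-1→(1,2); h0:-3=-1→(0,2); h1:-1=-1→(3,1); h1:-2=-1→(3,0)
ply 2, X at (2,2) | h0:-1=-1→(1,2)*; h0:-2=-1→(0,2); h1:-1=-1→(2,1); h1:-2=-1→(2,0)
ply 3, O at (1,2) | h0:-1=-1→(0,2); h1:-1=+1→(1,1)*; h1:-2=-1→(1,0)
ply 4, X at (1,1) | h0:-1=-1→(0,1)*; h1:-1=-1→(1,0)
ply 5, O at (0,1) | h1:-1=+1→(0,0)*
ply 6: (0,0) is terminal -1 (X); from (3,2) depth 5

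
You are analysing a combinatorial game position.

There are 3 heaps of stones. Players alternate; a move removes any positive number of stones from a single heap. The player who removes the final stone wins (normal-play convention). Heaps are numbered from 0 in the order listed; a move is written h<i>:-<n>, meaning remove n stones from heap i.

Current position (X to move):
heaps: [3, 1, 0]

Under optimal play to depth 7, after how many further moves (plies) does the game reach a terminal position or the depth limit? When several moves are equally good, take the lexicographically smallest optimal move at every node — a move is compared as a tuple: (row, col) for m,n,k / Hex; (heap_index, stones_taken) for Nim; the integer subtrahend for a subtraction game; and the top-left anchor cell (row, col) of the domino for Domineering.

p1 X@[(3,1,0)]: h0:-1[(2,1,0)]-1 h0:-2[(1,1,0)]+1* h0:-3[(0,1,0)]-1 h1:-1[(3,0,0)]-1
p2 O@[(1,1,0)]: h0:-1[(0,1,0)]-1* h1:-1[(1,0,0)]-1
p3 X@[(0,1,0)]: h1:-1[(0,0,0)]+1*
p4 O@[(0,0,0)] terminal -1; root [(3,1,0)] d7

PV length from [(3,1,0)]: 3 plies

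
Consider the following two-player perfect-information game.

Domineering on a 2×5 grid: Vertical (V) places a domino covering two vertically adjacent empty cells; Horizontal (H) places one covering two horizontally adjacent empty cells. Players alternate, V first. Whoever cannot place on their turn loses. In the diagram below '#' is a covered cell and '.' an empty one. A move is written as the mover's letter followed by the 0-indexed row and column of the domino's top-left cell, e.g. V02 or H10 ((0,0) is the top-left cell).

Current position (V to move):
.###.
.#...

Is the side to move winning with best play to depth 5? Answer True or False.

[.###./.#...] V move#1: V00:-1/####./##..., V04:+1/.####/.#..#*
[.####/.#..#] H move#2: H12:-1/.####/.####*
[.####/.####] V move#3: V00:+1/#####/#####*
[#####/#####] end (terminal -1, H#4); searched .###./.#... to 5

V winning at [.###./.#...]: True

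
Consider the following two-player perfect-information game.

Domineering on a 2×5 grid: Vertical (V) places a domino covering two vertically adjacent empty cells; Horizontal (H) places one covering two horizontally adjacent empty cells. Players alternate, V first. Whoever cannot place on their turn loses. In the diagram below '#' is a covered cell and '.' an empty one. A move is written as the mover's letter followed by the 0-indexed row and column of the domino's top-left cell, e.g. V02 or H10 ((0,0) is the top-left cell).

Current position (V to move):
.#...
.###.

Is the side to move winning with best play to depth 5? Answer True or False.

p1 V@[.#.../.###.]: V00[##.../####.]-1 V04[.#..#/.####]+1*
p2 H@[.#..#/.####]: H02[.####/.####]-1*
p3 V@[.####/.####]: V00[#####/#####]+1*
p4 H@[#####/#####] terminal -1; root [.#.../.###.] d5

V winning at [.#.../.###.]: True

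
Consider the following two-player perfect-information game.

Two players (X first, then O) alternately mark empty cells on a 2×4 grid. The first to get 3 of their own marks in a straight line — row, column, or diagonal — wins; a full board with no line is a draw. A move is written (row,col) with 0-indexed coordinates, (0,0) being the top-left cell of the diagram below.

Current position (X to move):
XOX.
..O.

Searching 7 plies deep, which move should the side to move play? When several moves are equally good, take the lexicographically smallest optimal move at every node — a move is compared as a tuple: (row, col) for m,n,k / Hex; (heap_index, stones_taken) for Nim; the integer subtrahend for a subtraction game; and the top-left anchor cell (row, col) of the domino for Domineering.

X's best at [XOX./..O.]: (1,0)

p1 X@[XOX./..O.]: (0,3)[XOXX/..O.]-1 (1,0)[XOX./X.O.]+0* (1,1)[XOX./.XO.]+0 (1,3)[XOX./..OX]+0
p2 O@[XOX./X.O.]: (0,3)[XOXO/X.O.]+0* (1,1)[XOX./XOO.]+0 (1,3)[XOX./X.OO]+0
p3 X@[XOXO/X.O.]: (1,1)[XOXO/XXO.]+0* (1,3)[XOXO/X.OX]+0
p4 O@[XOXO/XXO.]: (1,3)[XOXO/XXOO]+0*
p5 X@[XOXO/XXOO] terminal +0; root [XOX./..O.] d7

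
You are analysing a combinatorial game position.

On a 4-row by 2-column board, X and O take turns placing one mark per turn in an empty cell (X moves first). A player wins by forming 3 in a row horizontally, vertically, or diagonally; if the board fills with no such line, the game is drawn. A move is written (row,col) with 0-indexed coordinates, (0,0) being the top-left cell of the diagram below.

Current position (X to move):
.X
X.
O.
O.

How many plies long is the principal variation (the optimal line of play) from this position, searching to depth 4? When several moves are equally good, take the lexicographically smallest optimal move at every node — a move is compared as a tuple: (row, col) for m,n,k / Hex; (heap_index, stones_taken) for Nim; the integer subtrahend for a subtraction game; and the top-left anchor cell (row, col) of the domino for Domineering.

p1 X@[.X/X./O./O.]: (0,0)[XX/X./O./O.]+0* (1,1)[.X/XX/O./O.]+0 (2,1)[.X/X./OX/O.]+0 (3,1)[.X/X./O./OX]+0
p2 O@[XX/X./O./O.]: (1,1)[XX/XO/O./O.]+0* (2,1)[XX/X./OO/O.]+0 (3,1)[XX/X./O./OO]+0
p3 X@[XX/XO/O./O.]: (2,1)[XX/XO/OX/O.]+0* (3,1)[XX/XO/O./OX]+0
p4 O@[XX/XO/OX/O.]: (3,1)[XX/XO/OX/OO]+0*
p5 X@[XX/XO/OX/OO] terminal +0; root [.X/X./O./O.] d4

PV length from [.X/X./O./O.]: 4 plies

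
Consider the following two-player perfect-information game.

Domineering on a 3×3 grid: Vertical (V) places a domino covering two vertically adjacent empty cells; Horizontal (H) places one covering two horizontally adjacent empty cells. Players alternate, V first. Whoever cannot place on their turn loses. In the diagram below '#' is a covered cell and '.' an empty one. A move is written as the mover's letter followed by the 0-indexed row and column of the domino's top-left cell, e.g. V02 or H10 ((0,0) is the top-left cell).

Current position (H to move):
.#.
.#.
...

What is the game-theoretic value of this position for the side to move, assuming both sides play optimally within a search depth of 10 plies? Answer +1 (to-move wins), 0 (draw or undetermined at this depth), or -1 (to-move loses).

value(.#./.#./..., H) = -1

ply 1, H at .#./.#./... | H20=-1→.#./.#./##.*; H21=-1→.#./.#./.##
ply 2, V at .#./.#./##. | V00=+1→##./##./##.*; V02=+1→.##/.##/##.; V12=+1→.#./.##/###
ply 3: ##./##./##. is terminal -1 (H); from .#./.#./... depth 10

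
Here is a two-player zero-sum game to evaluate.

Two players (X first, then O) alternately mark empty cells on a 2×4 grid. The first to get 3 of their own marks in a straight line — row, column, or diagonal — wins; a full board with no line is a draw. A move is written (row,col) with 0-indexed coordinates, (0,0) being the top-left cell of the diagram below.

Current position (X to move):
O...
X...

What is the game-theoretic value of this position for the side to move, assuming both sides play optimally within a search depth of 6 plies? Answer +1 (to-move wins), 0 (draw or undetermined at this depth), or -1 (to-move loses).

[O.../X...] X move#1: (0,1):+0/OX../X...*, (0,2):+0/O.X./X..., (0,3):+0/O..X/X..., (1,1):+0/O.../XX.., (1,2):+0/O.../X.X., (1,3):+0/O.../X..X
[OX../X...] O move#2: (0,2):+0/OXO./X...*, (0,3):+0/OX.O/X..., (1,1):+0/OX../XO.., (1,2):+0/OX../X.O., (1,3):+0/OX../X..O
[OXO./X...] X move#3: (0,3):+0/OXOX/X...*, (1,1):+0/OXO./XX.., (1,2):+0/OXO./X.X., (1,3):+0/OXO./X..X
[OXOX/X...] O move#4: (1,1):+0/OXOX/XO..*, (1,2):+0/OXOX/X.O., (1,3):+0/OXOX/X..O
[OXOX/XO..] X move#5: (1,2):+0/OXOX/XOX.*, (1,3):+0/OXOX/XO.X
[OXOX/XOX.] O move#6: (1,3):+0/OXOX/XOXO*
[OXOX/XOXO] end (terminal +0, X#7); searched O.../X... to 6

value(O.../X..., X) = 0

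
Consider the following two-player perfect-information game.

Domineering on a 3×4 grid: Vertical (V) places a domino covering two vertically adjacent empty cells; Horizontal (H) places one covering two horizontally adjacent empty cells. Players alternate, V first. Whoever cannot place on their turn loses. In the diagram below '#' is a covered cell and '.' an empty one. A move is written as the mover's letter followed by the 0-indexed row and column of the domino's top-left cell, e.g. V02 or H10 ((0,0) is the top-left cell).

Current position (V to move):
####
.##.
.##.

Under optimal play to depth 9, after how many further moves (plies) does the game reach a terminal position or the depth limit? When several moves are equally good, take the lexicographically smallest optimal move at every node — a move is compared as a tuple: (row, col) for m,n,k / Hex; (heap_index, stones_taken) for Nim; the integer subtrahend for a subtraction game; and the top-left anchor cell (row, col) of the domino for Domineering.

PV length from [####/.##./.##.]: 1 ply

ply 1, V at ####/.##./.##. | V10=+1→####/###./###.*; V13=+1→####/.###/.###
ply 2: ####/###./###. is terminal -1 (H); from ####/.##./.##. depth 9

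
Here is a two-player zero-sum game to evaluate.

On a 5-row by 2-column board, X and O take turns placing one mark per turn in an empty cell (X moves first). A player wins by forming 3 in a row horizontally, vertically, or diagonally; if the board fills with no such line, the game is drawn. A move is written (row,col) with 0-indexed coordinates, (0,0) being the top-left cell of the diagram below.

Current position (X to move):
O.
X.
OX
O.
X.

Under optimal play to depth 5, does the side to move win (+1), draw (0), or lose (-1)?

p1 X@[O./X./OX/O./X.]: (0,1)[OX/X./OX/O./X.]+0 (1,1)[O./XX/OX/O./X.]+1* (3,1)[O./X./OX/OX/X.]+1 (4,1)[O./X./OX/O./XX]+0
p2 O@[O./XX/OX/O./X.]: (0,1)[OO/XX/OX/O./X.]-1* (3,1)[O./XX/OX/OO/X.]-1 (4,1)[O./XX/OX/O./XO]-1
p3 X@[OO/XX/OX/O./X.]: (3,1)[OO/XX/OX/OX/X.]+1* (4,1)[OO/XX/OX/O./XX]+0
p4 O@[OO/XX/OX/OX/X.] terminal -1; root [O./X./OX/O./X.] d5

value(O./X./OX/O./X., X) = +1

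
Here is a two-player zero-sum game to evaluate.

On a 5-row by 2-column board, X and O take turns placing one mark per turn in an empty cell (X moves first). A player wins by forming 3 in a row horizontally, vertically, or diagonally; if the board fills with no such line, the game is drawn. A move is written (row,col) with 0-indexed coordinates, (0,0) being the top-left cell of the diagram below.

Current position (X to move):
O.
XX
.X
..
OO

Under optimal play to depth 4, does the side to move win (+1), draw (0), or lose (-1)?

value(O./XX/.X/../OO, X) = +1

ply 1, X at O./XX/.X/../OO | (0,1)=+1→OX/XX/.X/../OO*; (2,0)=+1→O./XX/XX/../OO; (3,0)=+1→O./XX/.X/X./OO; (3,1)=+1→O./XX/.X/.X/OO
ply 2: OX/XX/.X/../OO is terminal -1 (O); from O./XX/.X/../OO depth 4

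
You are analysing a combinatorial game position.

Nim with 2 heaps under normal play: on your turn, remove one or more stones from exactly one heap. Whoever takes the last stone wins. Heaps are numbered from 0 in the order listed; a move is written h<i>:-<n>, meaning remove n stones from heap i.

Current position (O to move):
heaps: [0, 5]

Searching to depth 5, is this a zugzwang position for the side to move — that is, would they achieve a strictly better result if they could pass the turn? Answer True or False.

zugzwang((0,5), O) = False

p1 O@[(0,5)]: h1:-1[(0,4)]-1 h1:-2[(0,3)]-1 h1:-3[(0,2)]-1 h1:-4[(0,1)]-1 h1:-5[(0,0)]+1*
p2 X@[(0,0)] terminal -1; root [(0,5)] d5
if O skipped the turn, X would face:
~ p1 X@[(0,5)]: h1:-1[(0,4)]-1 h1:-2[(0,3)]-1 h1:-3[(0,2)]-1 h1:-4[(0,1)]-1 h1:-5[(0,0)]+1*
~ p2 O@[(0,0)] terminal -1; root [(0,5)] d5
compare (O): move=+1 vs pass=-1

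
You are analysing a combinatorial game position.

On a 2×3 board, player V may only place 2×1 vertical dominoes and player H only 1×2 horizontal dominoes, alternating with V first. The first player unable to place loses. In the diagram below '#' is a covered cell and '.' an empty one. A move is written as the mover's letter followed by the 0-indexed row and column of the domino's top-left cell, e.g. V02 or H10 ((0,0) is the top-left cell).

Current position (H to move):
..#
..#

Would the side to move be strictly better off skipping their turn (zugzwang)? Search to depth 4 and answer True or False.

[..#/..#] H move#1: H00:+1/###/..#*, H10:+1/..#/###
[###/..#] end (terminal -1, V#2); searched ..#/..# to 4
if H skipped the turn, V would face:
~ [..#/..#] V move#1: V00:+1/#.#/#.#*, V01:+1/.##/.##
~ [#.#/#.#] end (terminal -1, H#2); searched ..#/..# to 4
compare (H): move=+1 vs pass=-1

zugzwang(..#/..#, H) = False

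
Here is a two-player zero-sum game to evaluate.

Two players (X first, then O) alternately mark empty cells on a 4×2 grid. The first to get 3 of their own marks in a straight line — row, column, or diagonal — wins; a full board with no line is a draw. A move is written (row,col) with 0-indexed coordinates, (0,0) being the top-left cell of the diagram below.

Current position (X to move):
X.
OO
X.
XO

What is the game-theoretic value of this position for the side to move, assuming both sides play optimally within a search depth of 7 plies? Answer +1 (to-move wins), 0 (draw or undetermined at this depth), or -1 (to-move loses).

value(X./OO/X./XO, X) = 0

p1 X@[X./OO/X./XO]: (0,1)[XX/OO/X./XO]-1 (2,1)[X./OO/XX/XO]+0*
p2 O@[X./OO/XX/XO]: (0,1)[XO/OO/XX/XO]+0*
p3 X@[XO/OO/XX/XO] terminal +0; root [X./OO/X./XO] d7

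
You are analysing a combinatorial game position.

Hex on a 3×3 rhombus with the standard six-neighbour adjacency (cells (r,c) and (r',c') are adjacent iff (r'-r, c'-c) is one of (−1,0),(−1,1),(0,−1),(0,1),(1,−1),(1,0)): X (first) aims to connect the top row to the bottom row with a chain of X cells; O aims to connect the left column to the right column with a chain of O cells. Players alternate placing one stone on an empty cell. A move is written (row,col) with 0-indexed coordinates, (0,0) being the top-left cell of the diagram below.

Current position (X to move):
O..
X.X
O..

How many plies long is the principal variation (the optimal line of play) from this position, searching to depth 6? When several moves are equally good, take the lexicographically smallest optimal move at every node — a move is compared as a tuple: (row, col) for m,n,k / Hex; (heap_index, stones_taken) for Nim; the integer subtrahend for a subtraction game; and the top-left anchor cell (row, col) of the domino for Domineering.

PV length from [O../X.X/O..]: 5 plies

[O../X.X/O..] X move#1: (0,1):+1/OX./X.X/O..*, (0,2):+1/O.X/X.X/O.., (1,1):+1/O../XXX/O.., (2,1):-1/O../X.X/OX., (2,2):-1/O../X.X/O.X
[OX./X.X/O..] O move#2: (0,2):-1/OXO/X.X/O..*, (1,1):-1/OX./XOX/O.., (2,1):-1/OX./X.X/OO., (2,2):-1/OX./X.X/O.O
[OXO/X.X/O..] X move#3: (1,1):+1/OXO/XXX/O..*, (2,1):-1/OXO/X.X/OX., (2,2):-1/OXO/X.X/O.X
[OXO/XXX/O..] O move#4: (2,1):-1/OXO/XXX/OO.*, (2,2):-1/OXO/XXX/O.O
[OXO/XXX/OO.] X move#5: (2,2):+1/OXO/XXX/OOX*
[OXO/XXX/OOX] end (terminal -1, O#6); searched O../X.X/O.. to 6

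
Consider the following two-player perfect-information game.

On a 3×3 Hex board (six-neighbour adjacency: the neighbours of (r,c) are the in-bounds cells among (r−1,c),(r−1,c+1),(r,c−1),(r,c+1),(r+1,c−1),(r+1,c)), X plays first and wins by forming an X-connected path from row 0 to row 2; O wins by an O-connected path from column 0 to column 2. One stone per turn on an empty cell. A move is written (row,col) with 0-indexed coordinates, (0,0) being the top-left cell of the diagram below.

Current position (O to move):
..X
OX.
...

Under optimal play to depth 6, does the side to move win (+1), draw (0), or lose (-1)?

value(..X/OX./..., O) = -1

ply 1, O at ..X/OX./... | (0,0)=-1→O.X/OX./...*; (0,1)=-1→.OX/OX./...; (1,2)=-1→..X/OXO/...; (2,0)=-1→..X/OX./O..; (2,1)=-1→..X/OX./.O.; (2,2)=-1→..X/OX./..O
ply 2, X at O.X/OX./... | (0,1)=+1→OXX/OX./...*; (1,2)=+1→O.X/OXX/...; (2,0)=+1→O.X/OX./X..; (2,1)=+1→O.X/OX./.X.; (2,2)=+1→O.X/OX./..X
ply 3, O at OXX/OX./... | (1,2)=-1→OXX/OXO/...*; (2,0)=-1→OXX/OX./O..; (2,1)=-1→OXX/OX./.O.; (2,2)=-1→OXX/OX./..O
ply 4, X at OXX/OXO/... | (2,0)=+1→OXX/OXO/X..*; (2,1)=+1→OXX/OXO/.X.; (2,2)=+1→OXX/OXO/..X
ply 5: OXX/OXO/X.. is terminal -1 (O); from ..X/OX./... depth 6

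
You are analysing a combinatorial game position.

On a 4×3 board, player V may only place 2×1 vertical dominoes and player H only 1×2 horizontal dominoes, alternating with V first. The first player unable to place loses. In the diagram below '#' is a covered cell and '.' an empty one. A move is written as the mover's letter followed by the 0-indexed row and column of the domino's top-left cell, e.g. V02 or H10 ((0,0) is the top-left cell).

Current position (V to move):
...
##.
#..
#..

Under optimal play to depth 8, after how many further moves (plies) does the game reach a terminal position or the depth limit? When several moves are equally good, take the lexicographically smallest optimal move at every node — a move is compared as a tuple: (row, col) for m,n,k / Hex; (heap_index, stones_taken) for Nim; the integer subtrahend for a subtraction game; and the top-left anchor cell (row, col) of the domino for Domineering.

p1 V@[.../##./#../#..]: V02[..#/###/#../#..]-1 V12[.../###/#.#/#..]-1 V21[.../##./##./##.]+1* V22[.../##./#.#/#.#]+1
p2 H@[.../##./##./##.]: H00[##./##./##./##.]-1* H01[.##/##./##./##.]-1
p3 V@[##./##./##./##.]: V02[###/###/##./##.]+1* V12[##./###/###/##.]+1 V22[##./##./###/###]+1
p4 H@[###/###/##./##.] terminal -1; root [.../##./#../#..] d8

PV length from [.../##./#../#..]: 3 plies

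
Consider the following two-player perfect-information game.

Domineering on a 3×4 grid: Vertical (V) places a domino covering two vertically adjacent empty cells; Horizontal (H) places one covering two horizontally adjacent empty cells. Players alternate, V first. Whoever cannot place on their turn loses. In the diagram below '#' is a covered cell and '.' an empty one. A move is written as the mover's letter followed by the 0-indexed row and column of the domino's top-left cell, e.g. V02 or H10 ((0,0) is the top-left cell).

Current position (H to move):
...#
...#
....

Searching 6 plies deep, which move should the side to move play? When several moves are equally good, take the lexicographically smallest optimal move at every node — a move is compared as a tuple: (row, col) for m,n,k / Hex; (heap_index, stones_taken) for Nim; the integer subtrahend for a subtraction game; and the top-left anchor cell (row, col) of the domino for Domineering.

H's best at [...#/...#/....]: H10

p1 H@[...#/...#/....]: H00[##.#/...#/....]-1 H01[.###/...#/....]-1 H10[...#/##.#/....]+1* H11[...#/.###/....]+1 H20[...#/...#/##..]-1 H21[...#/...#/.##.]-1 H22[...#/...#/..##]-1
p2 V@[...#/##.#/....]: V02[..##/####/....]-1* V12[...#/####/..#.]-1
p3 H@[..##/####/....]: H00[####/####/....]+1* H20[..##/####/##..]+1 H21[..##/####/.##.]+1 H22[..##/####/..##]+1
p4 V@[####/####/....] terminal -1; root [...#/...#/....] d6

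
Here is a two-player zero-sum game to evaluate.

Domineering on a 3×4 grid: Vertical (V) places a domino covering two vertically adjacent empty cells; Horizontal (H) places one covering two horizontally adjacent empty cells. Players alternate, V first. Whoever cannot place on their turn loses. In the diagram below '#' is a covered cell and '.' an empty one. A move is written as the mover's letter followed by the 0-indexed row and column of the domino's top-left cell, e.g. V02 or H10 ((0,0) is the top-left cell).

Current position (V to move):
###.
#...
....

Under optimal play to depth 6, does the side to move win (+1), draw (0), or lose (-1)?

[###./#.../....] V move#1: V03:-1/####/#..#/...., V11:-1/###./##../.#.., V12:+1/###./#.#./..#.*, V13:-1/###./#..#/...#
[###./#.#./..#.] H move#2: H20:-1/###./#.#./###.*
[###./#.#./###.] V move#3: V03:+1/####/#.##/###.*, V13:+1/###./#.##/####
[####/#.##/###.] end (terminal -1, H#4); searched ###./#.../.... to 6

value(###./#.../...., V) = +1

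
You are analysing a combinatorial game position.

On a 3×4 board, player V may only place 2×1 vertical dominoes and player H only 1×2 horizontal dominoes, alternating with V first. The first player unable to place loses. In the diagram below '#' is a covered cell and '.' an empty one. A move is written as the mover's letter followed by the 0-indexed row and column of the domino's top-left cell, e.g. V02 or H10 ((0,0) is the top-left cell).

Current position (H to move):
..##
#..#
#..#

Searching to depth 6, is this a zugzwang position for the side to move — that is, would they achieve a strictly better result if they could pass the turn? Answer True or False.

[..##/#..#/#..#] H move#1: H00:-1/####/#..#/#..#, H11:+1/..##/####/#..#*, H21:-1/..##/#..#/####
[..##/####/#..#] end (terminal -1, V#2); searched ..##/#..#/#..# to 6
pass branch (V moves first from the same position):
  | [..##/#..#/#..#] V move#1: V01:-1/.###/##.#/#..#, V11:+1/..##/##.#/##.#*, V12:+1/..##/#.##/#.##
  | [..##/##.#/##.#] H move#2: H00:-1/####/##.#/##.#*
  | [####/##.#/##.#] V move#3: V12:+1/####/####/####*
  | [####/####/####] end (terminal -1, H#4); searched ..##/#..#/#..# to 6
H moving scores +1; H passing scores -1

zugzwang(..##/#..#/#..#, H) = False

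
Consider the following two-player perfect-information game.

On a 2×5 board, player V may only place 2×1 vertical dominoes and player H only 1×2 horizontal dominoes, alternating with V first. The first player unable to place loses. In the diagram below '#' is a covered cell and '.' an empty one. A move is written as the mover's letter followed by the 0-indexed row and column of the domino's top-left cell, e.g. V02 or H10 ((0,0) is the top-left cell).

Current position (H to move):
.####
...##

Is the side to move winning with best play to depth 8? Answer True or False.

H winning at [.####/...##]: True

[.####/...##] H move#1: H10:+1/.####/##.##*, H11:-1/.####/.####
[.####/##.##] end (terminal -1, V#2); searched .####/...## to 8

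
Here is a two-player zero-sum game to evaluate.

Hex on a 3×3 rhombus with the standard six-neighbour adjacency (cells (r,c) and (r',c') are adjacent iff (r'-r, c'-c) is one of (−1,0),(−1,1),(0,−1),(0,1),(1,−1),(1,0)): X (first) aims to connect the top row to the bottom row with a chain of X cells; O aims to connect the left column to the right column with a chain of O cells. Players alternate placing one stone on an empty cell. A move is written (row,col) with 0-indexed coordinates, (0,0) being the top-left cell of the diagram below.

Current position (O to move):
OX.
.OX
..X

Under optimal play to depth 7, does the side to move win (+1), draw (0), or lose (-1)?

[OX./.OX/..X] O move#1: (0,2):+1/OXO/.OX/..X*, (1,0):-1/OX./OOX/..X, (2,0):-1/OX./.OX/O.X, (2,1):-1/OX./.OX/.OX
[OXO/.OX/..X] X move#2: (1,0):-1/OXO/XOX/..X*, (2,0):-1/OXO/.OX/X.X, (2,1):-1/OXO/.OX/.XX
[OXO/XOX/..X] O move#3: (2,0):+1/OXO/XOX/O.X*, (2,1):-1/OXO/XOX/.OX
[OXO/XOX/O.X] end (terminal -1, X#4); searched OX./.OX/..X to 7

value(OX./.OX/..X, O) = +1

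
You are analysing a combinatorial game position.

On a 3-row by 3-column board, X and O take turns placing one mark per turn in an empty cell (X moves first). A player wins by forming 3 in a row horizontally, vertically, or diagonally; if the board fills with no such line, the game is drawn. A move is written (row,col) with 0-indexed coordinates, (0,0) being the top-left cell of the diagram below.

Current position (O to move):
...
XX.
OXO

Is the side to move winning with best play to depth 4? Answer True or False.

p1 O@[.../XX./OXO]: (0,0)[O../XX./OXO]-1* (0,1)[.O./XX./OXO]-1 (0,2)[..O/XX./OXO]-1 (1,2)[.../XXO/OXO]-1
p2 X@[O../XX./OXO]: (0,1)[OX./XX./OXO]+1* (0,2)[O.X/XX./OXO]+1 (1,2)[O../XXX/OXO]+1
p3 O@[OX./XX./OXO] terminal -1; root [.../XX./OXO] d4

O winning at [.../XX./OXO]: False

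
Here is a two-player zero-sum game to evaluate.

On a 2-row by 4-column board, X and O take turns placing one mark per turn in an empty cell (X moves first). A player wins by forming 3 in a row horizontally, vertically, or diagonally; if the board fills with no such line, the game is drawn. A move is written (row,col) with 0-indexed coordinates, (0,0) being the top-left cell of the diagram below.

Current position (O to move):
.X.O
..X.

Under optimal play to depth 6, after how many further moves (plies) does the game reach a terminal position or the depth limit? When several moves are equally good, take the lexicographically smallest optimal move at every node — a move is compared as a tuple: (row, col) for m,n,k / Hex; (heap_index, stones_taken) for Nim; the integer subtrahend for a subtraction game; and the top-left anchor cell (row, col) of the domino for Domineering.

PV length from [.X.O/..X.]: 5 plies

ply 1, O at .X.O/..X. | (0,0)=-1→OX.O/..X.; (0,2)=-1→.XOO/..X.; (1,0)=+0→.X.O/O.X.*; (1,1)=+0→.X.O/.OX.; (1,3)=+0→.X.O/..XO
ply 2, X at .X.O/O.X. | (0,0)=+0→XX.O/O.X.*; (0,2)=+0→.XXO/O.X.; (1,1)=+0→.X.O/OXX.; (1,3)=+0→.X.O/O.XX
ply 3, O at XX.O/O.X. | (0,2)=+0→XXOO/O.X.*; (1,1)=-1→XX.O/OOX.; (1,3)=-1→XX.O/O.XO
ply 4, X at XXOO/O.X. | (1,1)=+0→XXOO/OXX.*; (1,3)=+0→XXOO/O.XX
ply 5, O at XXOO/OXX. | (1,3)=+0→XXOO/OXXO*
ply 6: XXOO/OXXO is terminal +0 (X); from .X.O/..X. depth 6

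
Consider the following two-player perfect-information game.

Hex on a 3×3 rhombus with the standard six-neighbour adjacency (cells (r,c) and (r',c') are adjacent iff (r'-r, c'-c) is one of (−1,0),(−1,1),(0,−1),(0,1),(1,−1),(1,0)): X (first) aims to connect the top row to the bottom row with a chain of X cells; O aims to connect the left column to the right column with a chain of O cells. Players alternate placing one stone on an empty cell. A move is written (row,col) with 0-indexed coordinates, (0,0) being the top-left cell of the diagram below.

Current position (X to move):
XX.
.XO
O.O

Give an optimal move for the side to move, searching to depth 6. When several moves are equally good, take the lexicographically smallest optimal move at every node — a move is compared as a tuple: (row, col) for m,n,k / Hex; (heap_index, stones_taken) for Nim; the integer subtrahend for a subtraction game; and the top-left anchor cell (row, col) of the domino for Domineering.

ply 1, X at XX./.XO/O.O | (0,2)=-1→XXX/.XO/O.O; (1,0)=-1→XX./XXO/O.O; (2,1)=+1→XX./.XO/OXO*
ply 2: XX./.XO/OXO is terminal -1 (O); from XX./.XO/O.O depth 6

X's best at [XX./.XO/O.O]: (2,1)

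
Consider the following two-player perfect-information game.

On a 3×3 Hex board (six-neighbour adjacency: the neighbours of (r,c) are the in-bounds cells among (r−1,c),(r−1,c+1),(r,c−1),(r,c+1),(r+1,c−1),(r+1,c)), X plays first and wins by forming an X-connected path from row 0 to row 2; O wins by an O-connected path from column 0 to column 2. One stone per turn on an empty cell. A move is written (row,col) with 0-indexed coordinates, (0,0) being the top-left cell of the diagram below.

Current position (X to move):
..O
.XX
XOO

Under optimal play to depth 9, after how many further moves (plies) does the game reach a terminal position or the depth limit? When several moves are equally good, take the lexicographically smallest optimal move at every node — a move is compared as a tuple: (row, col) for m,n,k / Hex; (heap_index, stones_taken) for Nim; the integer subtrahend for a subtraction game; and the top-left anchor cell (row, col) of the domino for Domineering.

PV length from [..O/.XX/XOO]: 3 plies

[..O/.XX/XOO] X move#1: (0,0):+1/X.O/.XX/XOO*, (0,1):+1/.XO/.XX/XOO, (1,0):+1/..O/XXX/XOO
[X.O/.XX/XOO] O move#2: (0,1):-1/XOO/.XX/XOO*, (1,0):-1/X.O/OXX/XOO
[XOO/.XX/XOO] X move#3: (1,0):+1/XOO/XXX/XOO*
[XOO/XXX/XOO] end (terminal -1, O#4); searched ..O/.XX/XOO to 9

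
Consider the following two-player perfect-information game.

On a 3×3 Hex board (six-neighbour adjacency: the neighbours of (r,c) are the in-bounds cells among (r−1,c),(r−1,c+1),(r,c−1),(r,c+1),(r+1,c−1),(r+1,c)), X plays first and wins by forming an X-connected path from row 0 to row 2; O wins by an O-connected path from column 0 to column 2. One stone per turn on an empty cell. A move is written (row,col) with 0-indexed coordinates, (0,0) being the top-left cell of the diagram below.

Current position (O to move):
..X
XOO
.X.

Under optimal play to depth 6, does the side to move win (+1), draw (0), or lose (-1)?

ply 1, O at ..X/XOO/.X. | (0,0)=+1→O.X/XOO/.X.*; (0,1)=+1→.OX/XOO/.X.; (2,0)=+1→..X/XOO/OX.; (2,2)=-1→..X/XOO/.XO
ply 2, X at O.X/XOO/.X. | (0,1)=-1→OXX/XOO/.X.*; (2,0)=-1→O.X/XOO/XX.; (2,2)=-1→O.X/XOO/.XX
ply 3, O at OXX/XOO/.X. | (2,0)=+1→OXX/XOO/OX.*; (2,2)=-1→OXX/XOO/.XO
ply 4: OXX/XOO/OX. is terminal -1 (X); from ..X/XOO/.X. depth 6

value(..X/XOO/.X., O) = +1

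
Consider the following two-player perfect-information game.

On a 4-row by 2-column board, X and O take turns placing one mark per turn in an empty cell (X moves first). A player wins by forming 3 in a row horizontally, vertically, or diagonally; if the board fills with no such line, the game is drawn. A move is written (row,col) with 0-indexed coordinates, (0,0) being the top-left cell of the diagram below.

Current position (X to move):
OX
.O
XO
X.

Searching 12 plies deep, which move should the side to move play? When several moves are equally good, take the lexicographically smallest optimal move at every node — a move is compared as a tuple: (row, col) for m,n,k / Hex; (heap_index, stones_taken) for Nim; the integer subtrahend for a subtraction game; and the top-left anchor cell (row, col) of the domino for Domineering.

X's best at [OX/.O/XO/X.]: (1,0)

[OX/.O/XO/X.] X move#1: (1,0):+1/OX/XO/XO/X.*, (3,1):+0/OX/.O/XO/XX
[OX/XO/XO/X.] end (terminal -1, O#2); searched OX/.O/XO/X. to 12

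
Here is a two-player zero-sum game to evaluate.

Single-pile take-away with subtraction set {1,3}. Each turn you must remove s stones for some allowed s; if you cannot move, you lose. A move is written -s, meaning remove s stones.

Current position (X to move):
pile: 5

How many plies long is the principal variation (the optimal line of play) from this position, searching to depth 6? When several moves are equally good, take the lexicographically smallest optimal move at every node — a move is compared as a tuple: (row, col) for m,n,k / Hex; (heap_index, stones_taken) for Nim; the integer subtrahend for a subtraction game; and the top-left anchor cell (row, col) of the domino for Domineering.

PV length from [5]: 5 plies

p1 X@[5]: -1[4]+1* -3[2]+1
p2 O@[4]: -1[3]-1* -3[1]-1
p3 X@[3]: -1[2]+1* -3[0]+1
p4 O@[2]: -1[1]-1*
p5 X@[1]: -1[0]+1*
p6 O@[0] terminal -1; root [5] d6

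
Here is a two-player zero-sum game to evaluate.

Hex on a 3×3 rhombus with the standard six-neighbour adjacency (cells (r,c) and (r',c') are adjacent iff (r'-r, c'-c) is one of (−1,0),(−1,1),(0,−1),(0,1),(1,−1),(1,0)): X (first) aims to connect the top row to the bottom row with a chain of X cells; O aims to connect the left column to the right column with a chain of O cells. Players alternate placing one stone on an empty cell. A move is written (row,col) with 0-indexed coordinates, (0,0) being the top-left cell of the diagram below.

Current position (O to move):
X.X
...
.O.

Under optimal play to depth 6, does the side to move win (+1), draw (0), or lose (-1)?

[X.X/.../.O.] O move#1: (0,1):-1/XOX/.../.O., (1,0):+1/X.X/O../.O.*, (1,1):+1/X.X/.O./.O., (1,2):-1/X.X/..O/.O., (2,0):+1/X.X/.../OO., (2,2):-1/X.X/.../.OO
[X.X/O../.O.] X move#2: (0,1):-1/XXX/O../.O.*, (1,1):-1/X.X/OX./.O., (1,2):-1/X.X/O.X/.O., (2,0):-1/X.X/O../XO., (2,2):-1/X.X/O../.OX
[XXX/O../.O.] O move#3: (1,1):+1/XXX/OO./.O.*, (1,2):+1/XXX/O.O/.O., (2,0):+1/XXX/O../OO., (2,2):+1/XXX/O../.OO
[XXX/OO./.O.] X move#4: (1,2):-1/XXX/OOX/.O.*, (2,0):-1/XXX/OO./XO., (2,2):-1/XXX/OO./.OX
[XXX/OOX/.O.] O move#5: (2,0):-1/XXX/OOX/OO., (2,2):+1/XXX/OOX/.OO*
[XXX/OOX/.OO] end (terminal -1, X#6); searched X.X/.../.O. to 6

value(X.X/.../.O., O) = +1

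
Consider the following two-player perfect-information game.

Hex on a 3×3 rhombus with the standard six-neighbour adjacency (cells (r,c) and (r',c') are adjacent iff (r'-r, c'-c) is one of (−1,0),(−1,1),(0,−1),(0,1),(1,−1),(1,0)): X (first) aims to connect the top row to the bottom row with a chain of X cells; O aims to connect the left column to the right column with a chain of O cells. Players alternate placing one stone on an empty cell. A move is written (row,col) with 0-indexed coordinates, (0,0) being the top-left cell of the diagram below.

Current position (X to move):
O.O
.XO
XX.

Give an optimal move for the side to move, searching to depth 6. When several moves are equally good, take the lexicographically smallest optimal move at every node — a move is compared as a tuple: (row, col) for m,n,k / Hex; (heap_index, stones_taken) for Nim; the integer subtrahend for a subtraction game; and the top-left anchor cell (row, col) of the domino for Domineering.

[O.O/.XO/XX.] X move#1: (0,1):+1/OXO/.XO/XX.*, (1,0):-1/O.O/XXO/XX., (2,2):-1/O.O/.XO/XXX
[OXO/.XO/XX.] end (terminal -1, O#2); searched O.O/.XO/XX. to 6

X's best at [O.O/.XO/XX.]: (0,1)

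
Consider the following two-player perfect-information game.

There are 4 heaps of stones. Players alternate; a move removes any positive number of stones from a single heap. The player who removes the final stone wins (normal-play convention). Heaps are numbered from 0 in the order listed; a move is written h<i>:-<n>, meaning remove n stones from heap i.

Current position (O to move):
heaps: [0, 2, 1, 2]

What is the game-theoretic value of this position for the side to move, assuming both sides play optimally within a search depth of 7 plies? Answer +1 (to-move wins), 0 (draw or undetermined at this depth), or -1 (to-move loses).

p1 O@[(0,2,1,2)]: h1:-1[(0,1,1,2)]-1 h1:-2[(0,0,1,2)]-1 h2:-1[(0,2,0,2)]+1* h3:-1[(0,2,1,1)]-1 h3:-2[(0,2,1,0)]-1
p2 X@[(0,2,0,2)]: h1:-1[(0,1,0,2)]-1* h1:-2[(0,0,0,2)]-1 h3:-1[(0,2,0,1)]-1 h3:-2[(0,2,0,0)]-1
p3 O@[(0,1,0,2)]: h1:-1[(0,0,0,2)]-1 h3:-1[(0,1,0,1)]+1* h3:-2[(0,1,0,0)]-1
p4 X@[(0,1,0,1)]: h1:-1[(0,0,0,1)]-1* h3:-1[(0,1,0,0)]-1
p5 O@[(0,0,0,1)]: h3:-1[(0,0,0,0)]+1*
p6 X@[(0,0,0,0)] terminal -1; root [(0,2,1,2)] d7

value((0,2,1,2), O) = +1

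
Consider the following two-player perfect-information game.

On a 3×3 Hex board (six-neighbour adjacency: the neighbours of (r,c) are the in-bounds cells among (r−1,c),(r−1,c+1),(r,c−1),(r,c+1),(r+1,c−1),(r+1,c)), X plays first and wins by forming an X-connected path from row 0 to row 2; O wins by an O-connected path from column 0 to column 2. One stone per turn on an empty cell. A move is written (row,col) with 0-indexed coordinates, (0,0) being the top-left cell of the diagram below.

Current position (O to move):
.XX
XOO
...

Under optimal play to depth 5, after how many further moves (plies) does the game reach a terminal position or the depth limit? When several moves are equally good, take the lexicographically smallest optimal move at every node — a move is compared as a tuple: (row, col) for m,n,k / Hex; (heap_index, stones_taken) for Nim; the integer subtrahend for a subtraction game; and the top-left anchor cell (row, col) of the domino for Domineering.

ply 1, O at .XX/XOO/... | (0,0)=-1→OXX/XOO/...; (2,0)=+1→.XX/XOO/O..*; (2,1)=-1→.XX/XOO/.O.; (2,2)=-1→.XX/XOO/..O
ply 2: .XX/XOO/O.. is terminal -1 (X); from .XX/XOO/... depth 5

PV length from [.XX/XOO/...]: 1 ply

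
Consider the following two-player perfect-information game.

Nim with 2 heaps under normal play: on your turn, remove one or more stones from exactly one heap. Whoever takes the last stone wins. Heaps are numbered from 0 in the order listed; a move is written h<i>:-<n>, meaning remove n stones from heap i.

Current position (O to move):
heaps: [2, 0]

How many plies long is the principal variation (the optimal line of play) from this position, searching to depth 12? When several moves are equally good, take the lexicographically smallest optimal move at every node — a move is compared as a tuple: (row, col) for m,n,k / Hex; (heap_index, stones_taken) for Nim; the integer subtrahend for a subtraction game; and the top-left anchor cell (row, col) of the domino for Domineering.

[(2,0)] O move#1: h0:-1:-1/(1,0), h0:-2:+1/(0,0)*
[(0,0)] end (terminal -1, X#2); searched (2,0) to 12

PV length from [(2,0)]: 1 ply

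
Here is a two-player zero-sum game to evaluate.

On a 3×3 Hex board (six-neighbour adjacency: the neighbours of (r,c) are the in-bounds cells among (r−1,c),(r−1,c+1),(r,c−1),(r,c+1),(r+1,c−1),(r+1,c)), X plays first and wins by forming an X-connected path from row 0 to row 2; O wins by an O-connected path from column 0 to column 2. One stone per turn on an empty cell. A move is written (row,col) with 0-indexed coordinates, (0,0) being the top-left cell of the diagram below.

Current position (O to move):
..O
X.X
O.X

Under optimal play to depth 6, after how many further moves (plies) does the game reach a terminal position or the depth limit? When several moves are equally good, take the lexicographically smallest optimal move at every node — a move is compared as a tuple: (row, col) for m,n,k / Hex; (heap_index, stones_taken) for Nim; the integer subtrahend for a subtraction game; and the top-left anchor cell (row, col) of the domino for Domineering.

[..O/X.X/O.X] O move#1: (0,0):+1/O.O/X.X/O.X*, (0,1):+1/.OO/X.X/O.X, (1,1):+1/..O/XOX/O.X, (2,1):-1/..O/X.X/OOX
[O.O/X.X/O.X] X move#2: (0,1):-1/OXO/X.X/O.X*, (1,1):-1/O.O/XXX/O.X, (2,1):-1/O.O/X.X/OXX
[OXO/X.X/O.X] O move#3: (1,1):+1/OXO/XOX/O.X*, (2,1):-1/OXO/X.X/OOX
[OXO/XOX/O.X] end (terminal -1, X#4); searched ..O/X.X/O.X to 6

PV length from [..O/X.X/O.X]: 3 plies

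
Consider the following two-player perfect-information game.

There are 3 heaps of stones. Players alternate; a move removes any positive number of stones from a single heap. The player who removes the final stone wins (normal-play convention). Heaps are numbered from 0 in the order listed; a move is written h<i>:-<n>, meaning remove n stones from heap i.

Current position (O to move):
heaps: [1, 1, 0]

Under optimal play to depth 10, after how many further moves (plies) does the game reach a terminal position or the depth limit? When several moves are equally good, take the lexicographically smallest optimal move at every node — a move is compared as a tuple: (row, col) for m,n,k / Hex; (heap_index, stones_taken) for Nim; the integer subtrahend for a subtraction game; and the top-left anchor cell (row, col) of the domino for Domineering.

PV length from [(1,1,0)]: 2 plies

p1 O@[(1,1,0)]: h0:-1[(0,1,0)]-1* h1:-1[(1,0,0)]-1
p2 X@[(0,1,0)]: h1:-1[(0,0,0)]+1*
p3 O@[(0,0,0)] terminal -1; root [(1,1,0)] d10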